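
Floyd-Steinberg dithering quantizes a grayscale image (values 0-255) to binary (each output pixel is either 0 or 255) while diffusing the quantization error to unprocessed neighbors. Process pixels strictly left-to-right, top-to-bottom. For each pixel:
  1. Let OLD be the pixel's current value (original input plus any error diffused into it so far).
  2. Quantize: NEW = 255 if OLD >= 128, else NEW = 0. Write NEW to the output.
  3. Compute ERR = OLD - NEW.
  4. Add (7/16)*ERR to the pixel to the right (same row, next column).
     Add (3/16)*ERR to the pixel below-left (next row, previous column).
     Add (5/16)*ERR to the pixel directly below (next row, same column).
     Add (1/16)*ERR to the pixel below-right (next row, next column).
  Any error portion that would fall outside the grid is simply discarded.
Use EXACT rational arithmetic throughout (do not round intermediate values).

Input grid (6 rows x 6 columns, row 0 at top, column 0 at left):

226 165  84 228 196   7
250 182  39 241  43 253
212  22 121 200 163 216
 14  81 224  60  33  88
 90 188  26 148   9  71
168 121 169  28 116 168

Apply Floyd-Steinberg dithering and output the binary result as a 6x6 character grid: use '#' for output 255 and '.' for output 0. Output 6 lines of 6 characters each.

(0,0): OLD=226 → NEW=255, ERR=-29
(0,1): OLD=2437/16 → NEW=255, ERR=-1643/16
(0,2): OLD=10003/256 → NEW=0, ERR=10003/256
(0,3): OLD=1003909/4096 → NEW=255, ERR=-40571/4096
(0,4): OLD=12561059/65536 → NEW=255, ERR=-4150621/65536
(0,5): OLD=-21714315/1048576 → NEW=0, ERR=-21714315/1048576
(1,0): OLD=56751/256 → NEW=255, ERR=-8529/256
(1,1): OLD=288457/2048 → NEW=255, ERR=-233783/2048
(1,2): OLD=-459139/65536 → NEW=0, ERR=-459139/65536
(1,3): OLD=59089017/262144 → NEW=255, ERR=-7757703/262144
(1,4): OLD=96625803/16777216 → NEW=0, ERR=96625803/16777216
(1,5): OLD=65790846813/268435456 → NEW=255, ERR=-2660194467/268435456
(2,0): OLD=5904307/32768 → NEW=255, ERR=-2451533/32768
(2,1): OLD=-52218911/1048576 → NEW=0, ERR=-52218911/1048576
(2,2): OLD=1414990307/16777216 → NEW=0, ERR=1414990307/16777216
(2,3): OLD=30640948107/134217728 → NEW=255, ERR=-3584572533/134217728
(2,4): OLD=641701246753/4294967296 → NEW=255, ERR=-453515413727/4294967296
(2,5): OLD=11480719727095/68719476736 → NEW=255, ERR=-6042746840585/68719476736
(3,0): OLD=-314020989/16777216 → NEW=0, ERR=-314020989/16777216
(3,1): OLD=9178699079/134217728 → NEW=0, ERR=9178699079/134217728
(3,2): OLD=292224552389/1073741824 → NEW=255, ERR=18420387269/1073741824
(3,3): OLD=3067099119823/68719476736 → NEW=0, ERR=3067099119823/68719476736
(3,4): OLD=754401399279/549755813888 → NEW=0, ERR=754401399279/549755813888
(3,5): OLD=479577149168801/8796093022208 → NEW=0, ERR=479577149168801/8796093022208
(4,0): OLD=208248785997/2147483648 → NEW=0, ERR=208248785997/2147483648
(4,1): OLD=8721995878505/34359738368 → NEW=255, ERR=-39737405335/34359738368
(4,2): OLD=47826293861483/1099511627776 → NEW=0, ERR=47826293861483/1099511627776
(4,3): OLD=3207184406148919/17592186044416 → NEW=255, ERR=-1278823035177161/17592186044416
(4,4): OLD=-2635141962272089/281474976710656 → NEW=0, ERR=-2635141962272089/281474976710656
(4,5): OLD=378428177190839601/4503599627370496 → NEW=0, ERR=378428177190839601/4503599627370496
(5,0): OLD=108899667396939/549755813888 → NEW=255, ERR=-31288065144501/549755813888
(5,1): OLD=1934365874512635/17592186044416 → NEW=0, ERR=1934365874512635/17592186044416
(5,2): OLD=30539560518772473/140737488355328 → NEW=255, ERR=-5348499011836167/140737488355328
(5,3): OLD=-46745934071781949/4503599627370496 → NEW=0, ERR=-46745934071781949/4503599627370496
(5,4): OLD=1078569230935320675/9007199254740992 → NEW=0, ERR=1078569230935320675/9007199254740992
(5,5): OLD=35461293442406720383/144115188075855872 → NEW=255, ERR=-1288079516936526977/144115188075855872
Row 0: ##.##.
Row 1: ##.#.#
Row 2: #..###
Row 3: ..#...
Row 4: .#.#..
Row 5: #.#..#

Answer: ##.##.
##.#.#
#..###
..#...
.#.#..
#.#..#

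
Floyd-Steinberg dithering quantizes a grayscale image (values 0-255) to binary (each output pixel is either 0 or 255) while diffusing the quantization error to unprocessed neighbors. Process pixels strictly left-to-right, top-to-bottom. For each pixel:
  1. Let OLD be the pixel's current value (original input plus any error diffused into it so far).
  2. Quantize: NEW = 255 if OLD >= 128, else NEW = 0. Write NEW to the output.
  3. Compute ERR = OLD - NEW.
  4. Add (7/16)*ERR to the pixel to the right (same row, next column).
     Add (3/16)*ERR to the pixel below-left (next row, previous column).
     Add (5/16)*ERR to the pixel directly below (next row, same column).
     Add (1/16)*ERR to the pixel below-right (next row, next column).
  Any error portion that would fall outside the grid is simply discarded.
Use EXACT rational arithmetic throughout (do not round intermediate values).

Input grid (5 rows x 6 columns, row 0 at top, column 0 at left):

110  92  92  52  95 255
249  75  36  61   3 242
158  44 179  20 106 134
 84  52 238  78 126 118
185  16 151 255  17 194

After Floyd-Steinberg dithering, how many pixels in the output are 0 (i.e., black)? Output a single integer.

(0,0): OLD=110 → NEW=0, ERR=110
(0,1): OLD=1121/8 → NEW=255, ERR=-919/8
(0,2): OLD=5343/128 → NEW=0, ERR=5343/128
(0,3): OLD=143897/2048 → NEW=0, ERR=143897/2048
(0,4): OLD=4120239/32768 → NEW=0, ERR=4120239/32768
(0,5): OLD=162535113/524288 → NEW=255, ERR=28841673/524288
(1,0): OLD=33515/128 → NEW=255, ERR=875/128
(1,1): OLD=58157/1024 → NEW=0, ERR=58157/1024
(1,2): OLD=2617713/32768 → NEW=0, ERR=2617713/32768
(1,3): OLD=18886461/131072 → NEW=255, ERR=-14536899/131072
(1,4): OLD=71114423/8388608 → NEW=0, ERR=71114423/8388608
(1,5): OLD=36340606161/134217728 → NEW=255, ERR=2115085521/134217728
(2,0): OLD=2798143/16384 → NEW=255, ERR=-1379777/16384
(2,1): OLD=21134053/524288 → NEW=0, ERR=21134053/524288
(2,2): OLD=1714249839/8388608 → NEW=255, ERR=-424845201/8388608
(2,3): OLD=-2028945865/67108864 → NEW=0, ERR=-2028945865/67108864
(2,4): OLD=196376650405/2147483648 → NEW=0, ERR=196376650405/2147483648
(2,5): OLD=6166253628115/34359738368 → NEW=255, ERR=-2595479655725/34359738368
(3,0): OLD=547280911/8388608 → NEW=0, ERR=547280911/8388608
(3,1): OLD=5260015523/67108864 → NEW=0, ERR=5260015523/67108864
(3,2): OLD=135997587961/536870912 → NEW=255, ERR=-904494599/536870912
(3,3): OLD=2810471985291/34359738368 → NEW=0, ERR=2810471985291/34359738368
(3,4): OLD=47913704614635/274877906944 → NEW=255, ERR=-22180161656085/274877906944
(3,5): OLD=285025381740517/4398046511104 → NEW=0, ERR=285025381740517/4398046511104
(4,0): OLD=236313520449/1073741824 → NEW=255, ERR=-37490644671/1073741824
(4,1): OLD=497869625101/17179869184 → NEW=0, ERR=497869625101/17179869184
(4,2): OLD=100818408280471/549755813888 → NEW=255, ERR=-39369324260969/549755813888
(4,3): OLD=2058249037253651/8796093022208 → NEW=255, ERR=-184754683409389/8796093022208
(4,4): OLD=-19938228121149/140737488355328 → NEW=0, ERR=-19938228121149/140737488355328
(4,5): OLD=470957414568657269/2251799813685248 → NEW=255, ERR=-103251537921080971/2251799813685248
Output grid:
  Row 0: .#...#  (4 black, running=4)
  Row 1: #..#.#  (3 black, running=7)
  Row 2: #.#..#  (3 black, running=10)
  Row 3: ..#.#.  (4 black, running=14)
  Row 4: #.##.#  (2 black, running=16)

Answer: 16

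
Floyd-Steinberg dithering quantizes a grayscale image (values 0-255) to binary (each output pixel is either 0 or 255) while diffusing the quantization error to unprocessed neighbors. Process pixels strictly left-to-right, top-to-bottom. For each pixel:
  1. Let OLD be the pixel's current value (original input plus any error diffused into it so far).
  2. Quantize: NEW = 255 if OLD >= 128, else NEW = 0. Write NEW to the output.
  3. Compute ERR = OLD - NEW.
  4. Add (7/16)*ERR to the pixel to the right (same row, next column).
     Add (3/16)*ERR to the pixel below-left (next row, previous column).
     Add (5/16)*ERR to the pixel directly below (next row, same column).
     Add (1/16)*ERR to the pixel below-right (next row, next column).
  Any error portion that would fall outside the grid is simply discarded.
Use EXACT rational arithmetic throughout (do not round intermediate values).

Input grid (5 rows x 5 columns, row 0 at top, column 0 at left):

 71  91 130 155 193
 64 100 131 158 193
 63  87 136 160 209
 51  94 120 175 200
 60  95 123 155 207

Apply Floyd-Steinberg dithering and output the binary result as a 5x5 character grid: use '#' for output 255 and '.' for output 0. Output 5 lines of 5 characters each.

(0,0): OLD=71 → NEW=0, ERR=71
(0,1): OLD=1953/16 → NEW=0, ERR=1953/16
(0,2): OLD=46951/256 → NEW=255, ERR=-18329/256
(0,3): OLD=506577/4096 → NEW=0, ERR=506577/4096
(0,4): OLD=16194487/65536 → NEW=255, ERR=-517193/65536
(1,0): OLD=27923/256 → NEW=0, ERR=27923/256
(1,1): OLD=362245/2048 → NEW=255, ERR=-159995/2048
(1,2): OLD=6898665/65536 → NEW=0, ERR=6898665/65536
(1,3): OLD=62062005/262144 → NEW=255, ERR=-4784715/262144
(1,4): OLD=798084735/4194304 → NEW=255, ERR=-271462785/4194304
(2,0): OLD=2701319/32768 → NEW=0, ERR=2701319/32768
(2,1): OLD=131289661/1048576 → NEW=0, ERR=131289661/1048576
(2,2): OLD=3613288183/16777216 → NEW=255, ERR=-664901897/16777216
(2,3): OLD=35272755701/268435456 → NEW=255, ERR=-33178285579/268435456
(2,4): OLD=573632526451/4294967296 → NEW=255, ERR=-521584134029/4294967296
(3,0): OLD=1681718039/16777216 → NEW=0, ERR=1681718039/16777216
(3,1): OLD=23448250827/134217728 → NEW=255, ERR=-10777269813/134217728
(3,2): OLD=245397442857/4294967296 → NEW=0, ERR=245397442857/4294967296
(3,3): OLD=1169307549345/8589934592 → NEW=255, ERR=-1021125771615/8589934592
(3,4): OLD=14062363814277/137438953472 → NEW=0, ERR=14062363814277/137438953472
(4,0): OLD=163785931001/2147483648 → NEW=0, ERR=163785931001/2147483648
(4,1): OLD=8263702300409/68719476736 → NEW=0, ERR=8263702300409/68719476736
(4,2): OLD=182692661084855/1099511627776 → NEW=255, ERR=-97682803998025/1099511627776
(4,3): OLD=1789807191978745/17592186044416 → NEW=0, ERR=1789807191978745/17592186044416
(4,4): OLD=77702617783826767/281474976710656 → NEW=255, ERR=5926498722609487/281474976710656
Row 0: ..#.#
Row 1: .#.##
Row 2: ..###
Row 3: .#.#.
Row 4: ..#.#

Answer: ..#.#
.#.##
..###
.#.#.
..#.#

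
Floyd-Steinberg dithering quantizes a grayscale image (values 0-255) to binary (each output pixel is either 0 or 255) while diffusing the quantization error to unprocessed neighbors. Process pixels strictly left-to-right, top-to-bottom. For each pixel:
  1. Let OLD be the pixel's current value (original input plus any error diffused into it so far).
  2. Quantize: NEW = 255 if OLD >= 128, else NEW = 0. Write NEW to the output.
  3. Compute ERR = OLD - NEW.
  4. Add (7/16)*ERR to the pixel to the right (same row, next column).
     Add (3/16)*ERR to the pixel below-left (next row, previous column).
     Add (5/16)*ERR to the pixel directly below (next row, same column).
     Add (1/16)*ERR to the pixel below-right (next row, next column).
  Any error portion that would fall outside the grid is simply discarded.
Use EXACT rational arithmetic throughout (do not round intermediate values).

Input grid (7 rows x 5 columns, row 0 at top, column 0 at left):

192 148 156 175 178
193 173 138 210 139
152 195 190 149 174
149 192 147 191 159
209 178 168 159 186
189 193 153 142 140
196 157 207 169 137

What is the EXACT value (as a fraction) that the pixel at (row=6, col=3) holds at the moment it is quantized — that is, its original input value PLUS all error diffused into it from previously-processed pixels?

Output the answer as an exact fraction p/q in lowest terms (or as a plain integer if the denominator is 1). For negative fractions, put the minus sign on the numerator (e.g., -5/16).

(0,0): OLD=192 → NEW=255, ERR=-63
(0,1): OLD=1927/16 → NEW=0, ERR=1927/16
(0,2): OLD=53425/256 → NEW=255, ERR=-11855/256
(0,3): OLD=633815/4096 → NEW=255, ERR=-410665/4096
(0,4): OLD=8790753/65536 → NEW=255, ERR=-7920927/65536
(1,0): OLD=50149/256 → NEW=255, ERR=-15131/256
(1,1): OLD=352579/2048 → NEW=255, ERR=-169661/2048
(1,2): OLD=4981631/65536 → NEW=0, ERR=4981631/65536
(1,3): OLD=48855379/262144 → NEW=255, ERR=-17991341/262144
(1,4): OLD=272367769/4194304 → NEW=0, ERR=272367769/4194304
(2,0): OLD=3866513/32768 → NEW=0, ERR=3866513/32768
(2,1): OLD=242529099/1048576 → NEW=255, ERR=-24857781/1048576
(2,2): OLD=3109434529/16777216 → NEW=255, ERR=-1168755551/16777216
(2,3): OLD=30602075731/268435456 → NEW=0, ERR=30602075731/268435456
(2,4): OLD=1030273392517/4294967296 → NEW=255, ERR=-64943267963/4294967296
(3,0): OLD=3043873921/16777216 → NEW=255, ERR=-1234316159/16777216
(3,1): OLD=19692079981/134217728 → NEW=255, ERR=-14533440659/134217728
(3,2): OLD=419834214463/4294967296 → NEW=0, ERR=419834214463/4294967296
(3,3): OLD=2252299298919/8589934592 → NEW=255, ERR=61865977959/8589934592
(3,4): OLD=22615689191523/137438953472 → NEW=255, ERR=-12431243943837/137438953472
(4,0): OLD=355851114095/2147483648 → NEW=255, ERR=-191757216145/2147483648
(4,1): OLD=8165633034223/68719476736 → NEW=0, ERR=8165633034223/68719476736
(4,2): OLD=269507783716577/1099511627776 → NEW=255, ERR=-10867681366303/1099511627776
(4,3): OLD=2569805741642223/17592186044416 → NEW=255, ERR=-1916201699683857/17592186044416
(4,4): OLD=31111639169199369/281474976710656 → NEW=0, ERR=31111639169199369/281474976710656
(5,0): OLD=201623442169133/1099511627776 → NEW=255, ERR=-78752022913747/1099511627776
(5,1): OLD=1683247825074375/8796093022208 → NEW=255, ERR=-559755895588665/8796093022208
(5,2): OLD=30701471346894335/281474976710656 → NEW=0, ERR=30701471346894335/281474976710656
(5,3): OLD=197919525404496689/1125899906842624 → NEW=255, ERR=-89184950840372431/1125899906842624
(5,4): OLD=2397317010049091275/18014398509481984 → NEW=255, ERR=-2196354609868814645/18014398509481984
(6,0): OLD=22755199114328413/140737488355328 → NEW=255, ERR=-13132860416280227/140737488355328
(6,1): OLD=505588048549822067/4503599627370496 → NEW=0, ERR=505588048549822067/4503599627370496
(6,2): OLD=19554341584825518369/72057594037927936 → NEW=255, ERR=1179655105153894689/72057594037927936
(6,3): OLD=156065457092094397867/1152921504606846976 → NEW=255, ERR=-137929526582651581013/1152921504606846976
Target (6,3): original=169, with diffused error = 156065457092094397867/1152921504606846976

Answer: 156065457092094397867/1152921504606846976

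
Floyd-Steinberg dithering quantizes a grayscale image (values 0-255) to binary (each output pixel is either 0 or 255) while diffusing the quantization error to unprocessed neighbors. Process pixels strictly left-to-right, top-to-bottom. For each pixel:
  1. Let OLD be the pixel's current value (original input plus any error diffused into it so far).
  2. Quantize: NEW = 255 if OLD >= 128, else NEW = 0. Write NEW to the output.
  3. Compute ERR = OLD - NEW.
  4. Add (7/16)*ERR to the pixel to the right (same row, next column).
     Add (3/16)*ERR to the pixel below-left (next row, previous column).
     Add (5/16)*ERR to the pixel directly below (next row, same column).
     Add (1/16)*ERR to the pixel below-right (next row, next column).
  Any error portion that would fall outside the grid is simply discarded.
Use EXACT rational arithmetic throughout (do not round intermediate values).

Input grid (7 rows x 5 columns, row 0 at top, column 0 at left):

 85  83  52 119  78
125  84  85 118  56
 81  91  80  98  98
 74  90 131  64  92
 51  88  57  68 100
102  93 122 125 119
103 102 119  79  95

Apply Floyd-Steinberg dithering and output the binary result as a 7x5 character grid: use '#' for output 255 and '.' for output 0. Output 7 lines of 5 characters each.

Answer: ...#.
#.#..
.#.#.
..#..
.#..#
..#.#
#.#..

Derivation:
(0,0): OLD=85 → NEW=0, ERR=85
(0,1): OLD=1923/16 → NEW=0, ERR=1923/16
(0,2): OLD=26773/256 → NEW=0, ERR=26773/256
(0,3): OLD=674835/4096 → NEW=255, ERR=-369645/4096
(0,4): OLD=2524293/65536 → NEW=0, ERR=2524293/65536
(1,0): OLD=44569/256 → NEW=255, ERR=-20711/256
(1,1): OLD=227503/2048 → NEW=0, ERR=227503/2048
(1,2): OLD=10280795/65536 → NEW=255, ERR=-6430885/65536
(1,3): OLD=15892735/262144 → NEW=0, ERR=15892735/262144
(1,4): OLD=372958749/4194304 → NEW=0, ERR=372958749/4194304
(2,0): OLD=2508277/32768 → NEW=0, ERR=2508277/32768
(2,1): OLD=142342103/1048576 → NEW=255, ERR=-125044777/1048576
(2,2): OLD=259587397/16777216 → NEW=0, ERR=259587397/16777216
(2,3): OLD=36038660095/268435456 → NEW=255, ERR=-32412381185/268435456
(2,4): OLD=329641087033/4294967296 → NEW=0, ERR=329641087033/4294967296
(3,0): OLD=1267703973/16777216 → NEW=0, ERR=1267703973/16777216
(3,1): OLD=12546268353/134217728 → NEW=0, ERR=12546268353/134217728
(3,2): OLD=629806858011/4294967296 → NEW=255, ERR=-465409802469/4294967296
(3,3): OLD=-49679370781/8589934592 → NEW=0, ERR=-49679370781/8589934592
(3,4): OLD=14555842796367/137438953472 → NEW=0, ERR=14555842796367/137438953472
(4,0): OLD=197868630027/2147483648 → NEW=0, ERR=197868630027/2147483648
(4,1): OLD=9753180519307/68719476736 → NEW=255, ERR=-7770286048373/68719476736
(4,2): OLD=-23721239254907/1099511627776 → NEW=0, ERR=-23721239254907/1099511627776
(4,3): OLD=1228620496616843/17592186044416 → NEW=0, ERR=1228620496616843/17592186044416
(4,4): OLD=45961837185698893/281474976710656 → NEW=255, ERR=-25814281875518387/281474976710656
(5,0): OLD=120498308692353/1099511627776 → NEW=0, ERR=120498308692353/1099511627776
(5,1): OLD=944041799958211/8796093022208 → NEW=0, ERR=944041799958211/8796093022208
(5,2): OLD=47355501479189467/281474976710656 → NEW=255, ERR=-24420617582027813/281474976710656
(5,3): OLD=101694946800163349/1125899906842624 → NEW=0, ERR=101694946800163349/1125899906842624
(5,4): OLD=2417924124502609751/18014398509481984 → NEW=255, ERR=-2175747495415296169/18014398509481984
(6,0): OLD=22148019048167537/140737488355328 → NEW=255, ERR=-13740040482441103/140737488355328
(6,1): OLD=375638997510087839/4503599627370496 → NEW=0, ERR=375638997510087839/4503599627370496
(6,2): OLD=10954366029702378437/72057594037927936 → NEW=255, ERR=-7420320449969245243/72057594037927936
(6,3): OLD=39320290644225791927/1152921504606846976 → NEW=0, ERR=39320290644225791927/1152921504606846976
(6,4): OLD=1435579148502460442305/18446744073709551616 → NEW=0, ERR=1435579148502460442305/18446744073709551616
Row 0: ...#.
Row 1: #.#..
Row 2: .#.#.
Row 3: ..#..
Row 4: .#..#
Row 5: ..#.#
Row 6: #.#..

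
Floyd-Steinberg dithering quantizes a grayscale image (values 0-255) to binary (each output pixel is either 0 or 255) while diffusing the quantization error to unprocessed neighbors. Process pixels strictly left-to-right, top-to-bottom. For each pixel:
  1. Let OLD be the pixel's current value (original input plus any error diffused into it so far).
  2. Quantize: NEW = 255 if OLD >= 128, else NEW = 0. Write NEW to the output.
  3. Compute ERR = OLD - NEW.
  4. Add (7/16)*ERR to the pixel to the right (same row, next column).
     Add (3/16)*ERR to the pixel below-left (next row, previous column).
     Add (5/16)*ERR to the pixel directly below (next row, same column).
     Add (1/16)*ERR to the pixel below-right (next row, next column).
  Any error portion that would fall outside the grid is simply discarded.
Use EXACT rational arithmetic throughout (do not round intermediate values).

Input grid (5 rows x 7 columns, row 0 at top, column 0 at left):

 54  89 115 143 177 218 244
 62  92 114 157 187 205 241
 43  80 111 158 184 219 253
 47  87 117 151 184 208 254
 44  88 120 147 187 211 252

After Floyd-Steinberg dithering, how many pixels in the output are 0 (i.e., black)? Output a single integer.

Answer: 14

Derivation:
(0,0): OLD=54 → NEW=0, ERR=54
(0,1): OLD=901/8 → NEW=0, ERR=901/8
(0,2): OLD=21027/128 → NEW=255, ERR=-11613/128
(0,3): OLD=211573/2048 → NEW=0, ERR=211573/2048
(0,4): OLD=7280947/32768 → NEW=255, ERR=-1074893/32768
(0,5): OLD=106770533/524288 → NEW=255, ERR=-26922907/524288
(0,6): OLD=1858360003/8388608 → NEW=255, ERR=-280735037/8388608
(1,0): OLD=12799/128 → NEW=0, ERR=12799/128
(1,1): OLD=161081/1024 → NEW=255, ERR=-100039/1024
(1,2): OLD=2271341/32768 → NEW=0, ERR=2271341/32768
(1,3): OLD=27235209/131072 → NEW=255, ERR=-6188151/131072
(1,4): OLD=1282803995/8388608 → NEW=255, ERR=-856291045/8388608
(1,5): OLD=9124693323/67108864 → NEW=255, ERR=-7988066997/67108864
(1,6): OLD=188179777029/1073741824 → NEW=255, ERR=-85624388091/1073741824
(2,0): OLD=916355/16384 → NEW=0, ERR=916355/16384
(2,1): OLD=48856337/524288 → NEW=0, ERR=48856337/524288
(2,2): OLD=1329359347/8388608 → NEW=255, ERR=-809735693/8388608
(2,3): OLD=5785316507/67108864 → NEW=0, ERR=5785316507/67108864
(2,4): OLD=88340767531/536870912 → NEW=255, ERR=-48561315029/536870912
(2,5): OLD=2077009163097/17179869184 → NEW=0, ERR=2077009163097/17179869184
(2,6): OLD=75188278399999/274877906944 → NEW=255, ERR=5094412129279/274877906944
(3,0): OLD=687450387/8388608 → NEW=0, ERR=687450387/8388608
(3,1): OLD=9218784343/67108864 → NEW=255, ERR=-7893975977/67108864
(3,2): OLD=30795047253/536870912 → NEW=0, ERR=30795047253/536870912
(3,3): OLD=386637771251/2147483648 → NEW=255, ERR=-160970558989/2147483648
(3,4): OLD=41505441684755/274877906944 → NEW=255, ERR=-28588424585965/274877906944
(3,5): OLD=435627639174313/2199023255552 → NEW=255, ERR=-125123290991447/2199023255552
(3,6): OLD=8530601131670775/35184372088832 → NEW=255, ERR=-441413750981385/35184372088832
(4,0): OLD=51060727805/1073741824 → NEW=0, ERR=51060727805/1073741824
(4,1): OLD=1510499437721/17179869184 → NEW=0, ERR=1510499437721/17179869184
(4,2): OLD=42601901191959/274877906944 → NEW=255, ERR=-27491965078761/274877906944
(4,3): OLD=140524857131821/2199023255552 → NEW=0, ERR=140524857131821/2199023255552
(4,4): OLD=2939705435858327/17592186044416 → NEW=255, ERR=-1546302005467753/17592186044416
(4,5): OLD=82140789216084855/562949953421312 → NEW=255, ERR=-61411448906349705/562949953421312
(4,6): OLD=1772589407277960817/9007199254740992 → NEW=255, ERR=-524246402680992143/9007199254740992
Output grid:
  Row 0: ..#.###  (3 black, running=3)
  Row 1: .#.####  (2 black, running=5)
  Row 2: ..#.#.#  (4 black, running=9)
  Row 3: .#.####  (2 black, running=11)
  Row 4: ..#.###  (3 black, running=14)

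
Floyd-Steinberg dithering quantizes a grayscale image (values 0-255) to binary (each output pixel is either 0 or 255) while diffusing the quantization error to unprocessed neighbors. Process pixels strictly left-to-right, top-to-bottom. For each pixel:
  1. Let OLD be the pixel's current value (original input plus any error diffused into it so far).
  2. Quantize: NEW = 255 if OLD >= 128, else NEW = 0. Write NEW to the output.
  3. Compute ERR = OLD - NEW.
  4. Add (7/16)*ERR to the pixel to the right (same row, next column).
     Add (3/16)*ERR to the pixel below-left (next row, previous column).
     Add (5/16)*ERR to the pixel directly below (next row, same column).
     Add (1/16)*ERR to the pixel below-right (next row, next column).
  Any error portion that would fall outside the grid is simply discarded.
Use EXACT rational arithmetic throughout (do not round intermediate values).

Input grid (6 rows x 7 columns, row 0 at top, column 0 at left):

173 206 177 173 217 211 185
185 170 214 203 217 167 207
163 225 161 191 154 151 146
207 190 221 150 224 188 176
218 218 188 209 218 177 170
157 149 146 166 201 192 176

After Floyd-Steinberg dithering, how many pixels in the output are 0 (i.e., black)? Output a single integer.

Answer: 10

Derivation:
(0,0): OLD=173 → NEW=255, ERR=-82
(0,1): OLD=1361/8 → NEW=255, ERR=-679/8
(0,2): OLD=17903/128 → NEW=255, ERR=-14737/128
(0,3): OLD=251145/2048 → NEW=0, ERR=251145/2048
(0,4): OLD=8868671/32768 → NEW=255, ERR=512831/32768
(0,5): OLD=114214585/524288 → NEW=255, ERR=-19478855/524288
(0,6): OLD=1415540495/8388608 → NEW=255, ERR=-723554545/8388608
(1,0): OLD=18363/128 → NEW=255, ERR=-14277/128
(1,1): OLD=69597/1024 → NEW=0, ERR=69597/1024
(1,2): OLD=7387361/32768 → NEW=255, ERR=-968479/32768
(1,3): OLD=29377133/131072 → NEW=255, ERR=-4046227/131072
(1,4): OLD=1753916615/8388608 → NEW=255, ERR=-385178425/8388608
(1,5): OLD=8060212151/67108864 → NEW=0, ERR=8060212151/67108864
(1,6): OLD=247250567385/1073741824 → NEW=255, ERR=-26553597735/1073741824
(2,0): OLD=2308303/16384 → NEW=255, ERR=-1869617/16384
(2,1): OLD=96365333/524288 → NEW=255, ERR=-37328107/524288
(2,2): OLD=998869759/8388608 → NEW=0, ERR=998869759/8388608
(2,3): OLD=14964707911/67108864 → NEW=255, ERR=-2148052409/67108864
(2,4): OLD=78510852631/536870912 → NEW=255, ERR=-58391229929/536870912
(2,5): OLD=2292536368253/17179869184 → NEW=255, ERR=-2088330273667/17179869184
(2,6): OLD=25452988990011/274877906944 → NEW=0, ERR=25452988990011/274877906944
(3,0): OLD=1325318815/8388608 → NEW=255, ERR=-813776225/8388608
(3,1): OLD=9429025779/67108864 → NEW=255, ERR=-7683734541/67108864
(3,2): OLD=106121718377/536870912 → NEW=255, ERR=-30780364183/536870912
(3,3): OLD=218964879487/2147483648 → NEW=0, ERR=218964879487/2147483648
(3,4): OLD=57677195380383/274877906944 → NEW=255, ERR=-12416670890337/274877906944
(3,5): OLD=309656141604109/2199023255552 → NEW=255, ERR=-251094788561651/2199023255552
(3,6): OLD=5185599252273939/35184372088832 → NEW=255, ERR=-3786415630378221/35184372088832
(4,0): OLD=178473465009/1073741824 → NEW=255, ERR=-95330700111/1073741824
(4,1): OLD=2174352276157/17179869184 → NEW=0, ERR=2174352276157/17179869184
(4,2): OLD=65260775234483/274877906944 → NEW=255, ERR=-4833091036237/274877906944
(4,3): OLD=486244023653025/2199023255552 → NEW=255, ERR=-74506906512735/2199023255552
(4,4): OLD=3061456802536243/17592186044416 → NEW=255, ERR=-1424550638789837/17592186044416
(4,5): OLD=46662268962484627/562949953421312 → NEW=0, ERR=46662268962484627/562949953421312
(4,6): OLD=1490666239741320693/9007199254740992 → NEW=255, ERR=-806169570217632267/9007199254740992
(5,0): OLD=42052432209799/274877906944 → NEW=255, ERR=-28041434060921/274877906944
(5,1): OLD=297031570741741/2199023255552 → NEW=255, ERR=-263719359424019/2199023255552
(5,2): OLD=1576177769680875/17592186044416 → NEW=0, ERR=1576177769680875/17592186044416
(5,3): OLD=25097422259268471/140737488355328 → NEW=255, ERR=-10790637271340169/140737488355328
(5,4): OLD=1401294143219234461/9007199254740992 → NEW=255, ERR=-895541666739718499/9007199254740992
(5,5): OLD=10993213661335887373/72057594037927936 → NEW=255, ERR=-7381472818335736307/72057594037927936
(5,6): OLD=124969862700947655203/1152921504606846976 → NEW=0, ERR=124969862700947655203/1152921504606846976
Output grid:
  Row 0: ###.###  (1 black, running=1)
  Row 1: #.###.#  (2 black, running=3)
  Row 2: ##.###.  (2 black, running=5)
  Row 3: ###.###  (1 black, running=6)
  Row 4: #.###.#  (2 black, running=8)
  Row 5: ##.###.  (2 black, running=10)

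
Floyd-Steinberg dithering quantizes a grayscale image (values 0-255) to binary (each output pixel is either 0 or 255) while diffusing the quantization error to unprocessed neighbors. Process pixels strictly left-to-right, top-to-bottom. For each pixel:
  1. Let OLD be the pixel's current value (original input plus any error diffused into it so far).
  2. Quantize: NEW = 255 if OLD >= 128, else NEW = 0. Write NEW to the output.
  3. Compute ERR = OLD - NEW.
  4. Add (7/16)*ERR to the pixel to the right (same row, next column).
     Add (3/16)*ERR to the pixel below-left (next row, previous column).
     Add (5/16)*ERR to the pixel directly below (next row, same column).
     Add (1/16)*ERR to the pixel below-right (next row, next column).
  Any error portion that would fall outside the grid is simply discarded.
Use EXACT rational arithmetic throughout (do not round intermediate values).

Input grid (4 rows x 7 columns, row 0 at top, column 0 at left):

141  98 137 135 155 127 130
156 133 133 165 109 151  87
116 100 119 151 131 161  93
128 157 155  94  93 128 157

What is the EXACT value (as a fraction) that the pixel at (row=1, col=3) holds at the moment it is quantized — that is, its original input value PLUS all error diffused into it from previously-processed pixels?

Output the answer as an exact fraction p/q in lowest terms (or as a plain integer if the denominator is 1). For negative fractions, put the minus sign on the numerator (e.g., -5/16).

Answer: 17298293/131072

Derivation:
(0,0): OLD=141 → NEW=255, ERR=-114
(0,1): OLD=385/8 → NEW=0, ERR=385/8
(0,2): OLD=20231/128 → NEW=255, ERR=-12409/128
(0,3): OLD=189617/2048 → NEW=0, ERR=189617/2048
(0,4): OLD=6406359/32768 → NEW=255, ERR=-1949481/32768
(0,5): OLD=52938209/524288 → NEW=0, ERR=52938209/524288
(0,6): OLD=1461086503/8388608 → NEW=255, ERR=-678008537/8388608
(1,0): OLD=16563/128 → NEW=255, ERR=-16077/128
(1,1): OLD=69413/1024 → NEW=0, ERR=69413/1024
(1,2): OLD=5004617/32768 → NEW=255, ERR=-3351223/32768
(1,3): OLD=17298293/131072 → NEW=255, ERR=-16125067/131072
Target (1,3): original=165, with diffused error = 17298293/131072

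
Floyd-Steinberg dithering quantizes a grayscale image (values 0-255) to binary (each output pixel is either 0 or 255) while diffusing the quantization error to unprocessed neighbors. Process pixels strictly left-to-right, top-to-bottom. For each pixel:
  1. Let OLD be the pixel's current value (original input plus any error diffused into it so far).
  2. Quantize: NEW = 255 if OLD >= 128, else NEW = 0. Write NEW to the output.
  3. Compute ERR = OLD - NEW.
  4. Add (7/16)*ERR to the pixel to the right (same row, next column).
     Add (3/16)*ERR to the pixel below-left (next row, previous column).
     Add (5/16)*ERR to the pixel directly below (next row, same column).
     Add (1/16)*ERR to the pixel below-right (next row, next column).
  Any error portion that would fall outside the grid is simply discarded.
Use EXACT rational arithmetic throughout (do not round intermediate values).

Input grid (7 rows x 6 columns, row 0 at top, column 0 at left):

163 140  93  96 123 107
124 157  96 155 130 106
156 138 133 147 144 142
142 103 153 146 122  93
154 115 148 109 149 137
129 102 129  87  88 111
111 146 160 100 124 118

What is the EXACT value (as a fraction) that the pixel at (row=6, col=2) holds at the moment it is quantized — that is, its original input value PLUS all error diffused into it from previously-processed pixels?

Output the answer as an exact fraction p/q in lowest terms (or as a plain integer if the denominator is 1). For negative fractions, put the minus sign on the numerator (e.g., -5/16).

(0,0): OLD=163 → NEW=255, ERR=-92
(0,1): OLD=399/4 → NEW=0, ERR=399/4
(0,2): OLD=8745/64 → NEW=255, ERR=-7575/64
(0,3): OLD=45279/1024 → NEW=0, ERR=45279/1024
(0,4): OLD=2332185/16384 → NEW=255, ERR=-1845735/16384
(0,5): OLD=15129263/262144 → NEW=0, ERR=15129263/262144
(1,0): OLD=7293/64 → NEW=0, ERR=7293/64
(1,1): OLD=107563/512 → NEW=255, ERR=-22997/512
(1,2): OLD=882887/16384 → NEW=0, ERR=882887/16384
(1,3): OLD=10739611/65536 → NEW=255, ERR=-5972069/65536
(1,4): OLD=287362001/4194304 → NEW=0, ERR=287362001/4194304
(1,5): OLD=9862906471/67108864 → NEW=255, ERR=-7249853849/67108864
(2,0): OLD=1500681/8192 → NEW=255, ERR=-588279/8192
(2,1): OLD=28776115/262144 → NEW=0, ERR=28776115/262144
(2,2): OLD=746466905/4194304 → NEW=255, ERR=-323080615/4194304
(2,3): OLD=3390240849/33554432 → NEW=0, ERR=3390240849/33554432
(2,4): OLD=197206194419/1073741824 → NEW=255, ERR=-76597970701/1073741824
(2,5): OLD=1396931993557/17179869184 → NEW=0, ERR=1396931993557/17179869184
(3,0): OLD=587794873/4194304 → NEW=255, ERR=-481752647/4194304
(3,1): OLD=2285796485/33554432 → NEW=0, ERR=2285796485/33554432
(3,2): OLD=49536332799/268435456 → NEW=255, ERR=-18914708481/268435456
(3,3): OLD=2208585049693/17179869184 → NEW=255, ERR=-2172281592227/17179869184
(3,4): OLD=9063947570429/137438953472 → NEW=0, ERR=9063947570429/137438953472
(3,5): OLD=314029535251891/2199023255552 → NEW=255, ERR=-246721394913869/2199023255552
(4,0): OLD=70265404023/536870912 → NEW=255, ERR=-66636678537/536870912
(4,1): OLD=529096857419/8589934592 → NEW=0, ERR=529096857419/8589934592
(4,2): OLD=36690062541297/274877906944 → NEW=255, ERR=-33403803729423/274877906944
(4,3): OLD=106792940164245/4398046511104 → NEW=0, ERR=106792940164245/4398046511104
(4,4): OLD=10646292617796965/70368744177664 → NEW=255, ERR=-7297737147507355/70368744177664
(4,5): OLD=68329445174728611/1125899906842624 → NEW=0, ERR=68329445174728611/1125899906842624
(5,0): OLD=13985981287185/137438953472 → NEW=0, ERR=13985981287185/137438953472
(5,1): OLD=594730588741025/4398046511104 → NEW=255, ERR=-526771271590495/4398046511104
(5,2): OLD=1654570605461307/35184372088832 → NEW=0, ERR=1654570605461307/35184372088832
(5,3): OLD=99216130387651833/1125899906842624 → NEW=0, ERR=99216130387651833/1125899906842624
(5,4): OLD=241036042244202697/2251799813685248 → NEW=0, ERR=241036042244202697/2251799813685248
(5,5): OLD=6136215627841470077/36028797018963968 → NEW=255, ERR=-3051127611994341763/36028797018963968
(6,0): OLD=8468373794898819/70368744177664 → NEW=0, ERR=8468373794898819/70368744177664
(6,1): OLD=198606547287881799/1125899906842624 → NEW=255, ERR=-88497928956987321/1125899906842624
(6,2): OLD=672586125331951023/4503599627370496 → NEW=255, ERR=-475831779647525457/4503599627370496
Target (6,2): original=160, with diffused error = 672586125331951023/4503599627370496

Answer: 672586125331951023/4503599627370496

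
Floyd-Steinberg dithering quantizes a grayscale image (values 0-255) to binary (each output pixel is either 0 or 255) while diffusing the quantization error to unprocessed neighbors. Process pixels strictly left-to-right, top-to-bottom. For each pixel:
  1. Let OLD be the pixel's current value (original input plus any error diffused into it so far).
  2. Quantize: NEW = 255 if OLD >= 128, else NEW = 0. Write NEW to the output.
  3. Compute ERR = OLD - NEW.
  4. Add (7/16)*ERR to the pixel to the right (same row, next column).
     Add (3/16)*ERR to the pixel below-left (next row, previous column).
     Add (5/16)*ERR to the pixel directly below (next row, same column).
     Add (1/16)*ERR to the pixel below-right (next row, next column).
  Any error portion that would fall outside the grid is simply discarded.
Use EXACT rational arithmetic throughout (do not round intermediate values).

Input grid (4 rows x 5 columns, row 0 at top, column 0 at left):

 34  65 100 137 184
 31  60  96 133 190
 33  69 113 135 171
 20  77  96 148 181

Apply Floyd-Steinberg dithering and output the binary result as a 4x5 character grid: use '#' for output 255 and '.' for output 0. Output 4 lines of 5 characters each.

(0,0): OLD=34 → NEW=0, ERR=34
(0,1): OLD=639/8 → NEW=0, ERR=639/8
(0,2): OLD=17273/128 → NEW=255, ERR=-15367/128
(0,3): OLD=173007/2048 → NEW=0, ERR=173007/2048
(0,4): OLD=7240361/32768 → NEW=255, ERR=-1115479/32768
(1,0): OLD=7245/128 → NEW=0, ERR=7245/128
(1,1): OLD=91483/1024 → NEW=0, ERR=91483/1024
(1,2): OLD=3879735/32768 → NEW=0, ERR=3879735/32768
(1,3): OLD=25862155/131072 → NEW=255, ERR=-7561205/131072
(1,4): OLD=334293313/2097152 → NEW=255, ERR=-200480447/2097152
(2,0): OLD=1104921/16384 → NEW=0, ERR=1104921/16384
(2,1): OLD=79775971/524288 → NEW=255, ERR=-53917469/524288
(2,2): OLD=836974057/8388608 → NEW=0, ERR=836974057/8388608
(2,3): OLD=20146072875/134217728 → NEW=255, ERR=-14079447765/134217728
(2,4): OLD=196767152493/2147483648 → NEW=0, ERR=196767152493/2147483648
(3,0): OLD=182807113/8388608 → NEW=0, ERR=182807113/8388608
(3,1): OLD=5188829525/67108864 → NEW=0, ERR=5188829525/67108864
(3,2): OLD=289718752759/2147483648 → NEW=255, ERR=-257889577481/2147483648
(3,3): OLD=369778153871/4294967296 → NEW=0, ERR=369778153871/4294967296
(3,4): OLD=16543801562763/68719476736 → NEW=255, ERR=-979665004917/68719476736
Row 0: ..#.#
Row 1: ...##
Row 2: .#.#.
Row 3: ..#.#

Answer: ..#.#
...##
.#.#.
..#.#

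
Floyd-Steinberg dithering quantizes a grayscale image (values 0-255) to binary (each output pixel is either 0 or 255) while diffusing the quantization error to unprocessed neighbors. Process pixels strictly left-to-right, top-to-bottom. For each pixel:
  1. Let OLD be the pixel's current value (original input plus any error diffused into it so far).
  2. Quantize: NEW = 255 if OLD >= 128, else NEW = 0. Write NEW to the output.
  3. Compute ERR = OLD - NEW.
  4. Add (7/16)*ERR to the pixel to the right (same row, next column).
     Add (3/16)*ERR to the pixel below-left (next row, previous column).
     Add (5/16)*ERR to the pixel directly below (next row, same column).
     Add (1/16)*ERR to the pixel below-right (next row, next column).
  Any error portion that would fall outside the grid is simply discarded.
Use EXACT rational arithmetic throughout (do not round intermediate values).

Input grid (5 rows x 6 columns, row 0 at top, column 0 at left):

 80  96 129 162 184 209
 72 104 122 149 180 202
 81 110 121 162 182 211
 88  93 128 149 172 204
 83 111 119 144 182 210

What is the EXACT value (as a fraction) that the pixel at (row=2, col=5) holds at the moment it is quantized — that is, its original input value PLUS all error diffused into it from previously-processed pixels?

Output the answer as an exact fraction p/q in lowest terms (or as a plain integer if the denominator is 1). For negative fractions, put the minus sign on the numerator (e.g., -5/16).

(0,0): OLD=80 → NEW=0, ERR=80
(0,1): OLD=131 → NEW=255, ERR=-124
(0,2): OLD=299/4 → NEW=0, ERR=299/4
(0,3): OLD=12461/64 → NEW=255, ERR=-3859/64
(0,4): OLD=161403/1024 → NEW=255, ERR=-99717/1024
(0,5): OLD=2726237/16384 → NEW=255, ERR=-1451683/16384
(1,0): OLD=295/4 → NEW=0, ERR=295/4
(1,1): OLD=3729/32 → NEW=0, ERR=3729/32
(1,2): OLD=181541/1024 → NEW=255, ERR=-79579/1024
(1,3): OLD=338209/4096 → NEW=0, ERR=338209/4096
(1,4): OLD=43335459/262144 → NEW=255, ERR=-23511261/262144
(1,5): OLD=541008389/4194304 → NEW=255, ERR=-528539131/4194304
(2,0): OLD=64459/512 → NEW=0, ERR=64459/512
(2,1): OLD=3138089/16384 → NEW=255, ERR=-1039831/16384
(2,2): OLD=24042043/262144 → NEW=0, ERR=24042043/262144
(2,3): OLD=432546211/2097152 → NEW=255, ERR=-102227549/2097152
(2,4): OLD=7662435305/67108864 → NEW=0, ERR=7662435305/67108864
(2,5): OLD=231894558703/1073741824 → NEW=255, ERR=-41909606417/1073741824
Target (2,5): original=211, with diffused error = 231894558703/1073741824

Answer: 231894558703/1073741824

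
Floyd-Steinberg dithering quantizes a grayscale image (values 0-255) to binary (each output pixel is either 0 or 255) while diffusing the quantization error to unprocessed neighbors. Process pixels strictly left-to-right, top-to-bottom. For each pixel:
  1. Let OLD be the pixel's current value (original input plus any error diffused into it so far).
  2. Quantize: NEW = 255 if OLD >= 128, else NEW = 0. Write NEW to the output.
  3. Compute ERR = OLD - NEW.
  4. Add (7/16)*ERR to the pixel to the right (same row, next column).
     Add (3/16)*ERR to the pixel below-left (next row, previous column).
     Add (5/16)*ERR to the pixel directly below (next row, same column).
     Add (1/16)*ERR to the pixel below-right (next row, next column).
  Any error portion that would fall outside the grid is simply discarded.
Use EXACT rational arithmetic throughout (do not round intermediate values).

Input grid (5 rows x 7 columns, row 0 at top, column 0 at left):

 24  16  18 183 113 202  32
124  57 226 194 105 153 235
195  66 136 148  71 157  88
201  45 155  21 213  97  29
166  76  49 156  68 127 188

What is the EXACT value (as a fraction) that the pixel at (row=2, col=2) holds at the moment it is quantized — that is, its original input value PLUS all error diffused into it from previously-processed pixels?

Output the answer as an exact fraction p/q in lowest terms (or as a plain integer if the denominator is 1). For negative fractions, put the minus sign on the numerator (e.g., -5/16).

Answer: 265823523/2097152

Derivation:
(0,0): OLD=24 → NEW=0, ERR=24
(0,1): OLD=53/2 → NEW=0, ERR=53/2
(0,2): OLD=947/32 → NEW=0, ERR=947/32
(0,3): OLD=100325/512 → NEW=255, ERR=-30235/512
(0,4): OLD=714051/8192 → NEW=0, ERR=714051/8192
(0,5): OLD=31474901/131072 → NEW=255, ERR=-1948459/131072
(0,6): OLD=53469651/2097152 → NEW=0, ERR=53469651/2097152
(1,0): OLD=4367/32 → NEW=255, ERR=-3793/32
(1,1): OLD=5241/256 → NEW=0, ERR=5241/256
(1,2): OLD=1923389/8192 → NEW=255, ERR=-165571/8192
(1,3): OLD=6058689/32768 → NEW=255, ERR=-2297151/32768
(1,4): OLD=199419275/2097152 → NEW=0, ERR=199419275/2097152
(1,5): OLD=3358546155/16777216 → NEW=255, ERR=-919643925/16777216
(1,6): OLD=58534207973/268435456 → NEW=255, ERR=-9916833307/268435456
(2,0): OLD=662723/4096 → NEW=255, ERR=-381757/4096
(2,1): OLD=2676993/131072 → NEW=0, ERR=2676993/131072
(2,2): OLD=265823523/2097152 → NEW=0, ERR=265823523/2097152
Target (2,2): original=136, with diffused error = 265823523/2097152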